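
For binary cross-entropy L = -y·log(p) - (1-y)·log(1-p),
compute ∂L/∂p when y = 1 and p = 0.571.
∂L/∂p = -1.751

∂L/∂p = -y/p + (1-y)/(1-p) = -1/0.571 + 0 = -1.751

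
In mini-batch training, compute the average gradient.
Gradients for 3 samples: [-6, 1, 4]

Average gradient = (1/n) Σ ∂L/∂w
Average gradient = -0.3333

Average = (1/3)(-6 + 1 + 4) = -1/3 = -0.3333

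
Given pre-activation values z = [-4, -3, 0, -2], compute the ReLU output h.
h = [0, 0, 0, 0]

ReLU applied element-wise: max(0,-4)=0, max(0,-3)=0, max(0,0)=0, max(0,-2)=0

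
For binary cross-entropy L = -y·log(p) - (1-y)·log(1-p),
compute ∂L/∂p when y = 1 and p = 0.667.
∂L/∂p = -1.499

∂L/∂p = -y/p + (1-y)/(1-p) = -1/0.667 + 0 = -1.499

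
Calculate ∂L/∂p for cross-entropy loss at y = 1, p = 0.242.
∂L/∂p = -4.132

∂L/∂p = -y/p + (1-y)/(1-p) = -1/0.242 + 0 = -4.132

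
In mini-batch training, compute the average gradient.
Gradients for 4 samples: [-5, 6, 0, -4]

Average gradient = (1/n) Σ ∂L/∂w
Average gradient = -0.75

Average = (1/4)(-5 + 6 + 0 + -4) = -3/4 = -0.75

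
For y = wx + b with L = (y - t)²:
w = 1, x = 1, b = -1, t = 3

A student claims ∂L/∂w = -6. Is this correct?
Correct

y = (1)(1) + -1 = 0
∂L/∂y = 2(y - t) = 2(0 - 3) = -6
∂y/∂w = x = 1
∂L/∂w = -6 × 1 = -6

Claimed value: -6
Correct: The correct gradient is -6.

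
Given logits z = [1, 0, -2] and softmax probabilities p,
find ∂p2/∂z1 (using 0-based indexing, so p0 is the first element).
∂p2/∂z1 = -0.009113

p = softmax(z) = [0.7054, 0.2595, 0.03512]
p2 = 0.03512, p1 = 0.2595

∂p2/∂z1 = -p2 × p1 = -0.03512 × 0.2595 = -0.009113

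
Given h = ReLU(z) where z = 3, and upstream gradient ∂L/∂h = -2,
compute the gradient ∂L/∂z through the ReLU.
∂L/∂z = -2

h = ReLU(3) = 3
Since z > 0: ∂h/∂z = 1
∂L/∂z = ∂L/∂h · ∂h/∂z = -2 × 1 = -2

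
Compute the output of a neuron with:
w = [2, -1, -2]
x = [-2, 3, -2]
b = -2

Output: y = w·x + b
y = -5

y = (2)(-2) + (-1)(3) + (-2)(-2) + -2 = -5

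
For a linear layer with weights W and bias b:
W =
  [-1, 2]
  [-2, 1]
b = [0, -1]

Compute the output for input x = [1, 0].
y = [-1, -3]

Wx = [-1×1 + 2×0, -2×1 + 1×0]
   = [-1, -2]
y = Wx + b = [-1 + 0, -2 + -1] = [-1, -3]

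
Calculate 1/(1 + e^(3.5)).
0.02931

sigmoid(-3.5) = 1/(1 + e^(3.5)) = 1/(1 + 33.12) = 0.02931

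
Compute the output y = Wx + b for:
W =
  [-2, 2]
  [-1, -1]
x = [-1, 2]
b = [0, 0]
y = [6, -1]

Wx = [-2×-1 + 2×2, -1×-1 + -1×2]
   = [6, -1]
y = Wx + b = [6 + 0, -1 + 0] = [6, -1]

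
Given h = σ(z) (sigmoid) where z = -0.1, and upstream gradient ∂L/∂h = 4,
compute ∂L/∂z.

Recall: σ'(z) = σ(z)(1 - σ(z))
∂L/∂z = 0.9975

σ(-0.1) = 0.475
σ'(-0.1) = σ(-0.1)(1 - σ(-0.1)) = 0.475 × 0.525 = 0.2494
∂L/∂z = ∂L/∂h · σ'(z) = 4 × 0.2494 = 0.9975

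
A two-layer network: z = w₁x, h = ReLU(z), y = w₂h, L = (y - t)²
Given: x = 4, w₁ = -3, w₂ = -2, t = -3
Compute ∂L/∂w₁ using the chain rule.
∂L/∂w₁ = 0

Forward pass:
z = w₁x = -3×4 = -12
h = ReLU(-12) = 0
y = w₂h = -2×0 = 0

Backward pass:
∂L/∂y = 2(y - t) = 2(0 - -3) = 6
∂y/∂h = w₂ = -2
∂h/∂z = 0 (ReLU derivative)
∂z/∂w₁ = x = 4

∂L/∂w₁ = 6 × -2 × 0 × 4 = 0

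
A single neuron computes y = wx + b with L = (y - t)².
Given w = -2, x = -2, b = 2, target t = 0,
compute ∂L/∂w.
∂L/∂w = -24

y = wx + b = (-2)(-2) + 2 = 6
∂L/∂y = 2(y - t) = 2(6 - 0) = 12
∂y/∂w = x = -2
∂L/∂w = ∂L/∂y · ∂y/∂w = 12 × -2 = -24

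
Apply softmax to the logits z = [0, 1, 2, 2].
p = [0.0541, 0.147, 0.3995, 0.3995]

exp(z) = [1, 2.718, 7.389, 7.389]
Sum = 18.5
p = [0.0541, 0.147, 0.3995, 0.3995]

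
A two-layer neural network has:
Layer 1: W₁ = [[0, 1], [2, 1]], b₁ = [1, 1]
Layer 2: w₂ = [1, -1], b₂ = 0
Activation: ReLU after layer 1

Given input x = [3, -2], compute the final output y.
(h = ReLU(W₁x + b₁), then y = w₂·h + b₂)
y = -5

Layer 1 pre-activation: z₁ = [-1, 5]
After ReLU: h = [0, 5]
Layer 2 output: y = 1×0 + -1×5 + 0 = -5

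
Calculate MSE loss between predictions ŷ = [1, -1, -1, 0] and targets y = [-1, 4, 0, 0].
MSE = 7.5

MSE = (1/4)((1--1)² + (-1-4)² + (-1-0)² + (0-0)²) = (1/4)(4 + 25 + 1 + 0) = 7.5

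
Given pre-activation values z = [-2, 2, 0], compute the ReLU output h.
h = [0, 2, 0]

ReLU applied element-wise: max(0,-2)=0, max(0,2)=2, max(0,0)=0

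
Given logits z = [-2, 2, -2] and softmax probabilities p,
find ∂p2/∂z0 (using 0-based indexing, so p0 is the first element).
∂p2/∂z0 = -0.0003122

p = softmax(z) = [0.01767, 0.9647, 0.01767]
p2 = 0.01767, p0 = 0.01767

∂p2/∂z0 = -p2 × p0 = -0.01767 × 0.01767 = -0.0003122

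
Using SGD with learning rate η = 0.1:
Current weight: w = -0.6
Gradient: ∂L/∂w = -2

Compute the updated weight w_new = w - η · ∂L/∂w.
w_new = -0.4

w_new = w - η·∂L/∂w = -0.6 - 0.1×(-2) = -0.6 - (-0.2) = -0.4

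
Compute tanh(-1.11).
-0.8041

tanh(-1.11) = (e^(-1.11) - e^(1.11))/(e^(-1.11) + e^(1.11)) = -0.8041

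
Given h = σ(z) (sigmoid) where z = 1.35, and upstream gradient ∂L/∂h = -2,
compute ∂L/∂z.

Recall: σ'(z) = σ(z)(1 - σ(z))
∂L/∂z = -0.327

σ(1.35) = 0.7941
σ'(1.35) = σ(1.35)(1 - σ(1.35)) = 0.7941 × 0.2059 = 0.1635
∂L/∂z = ∂L/∂h · σ'(z) = -2 × 0.1635 = -0.327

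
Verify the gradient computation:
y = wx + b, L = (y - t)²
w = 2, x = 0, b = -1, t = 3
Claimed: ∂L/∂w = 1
Incorrect

y = (2)(0) + -1 = -1
∂L/∂y = 2(y - t) = 2(-1 - 3) = -8
∂y/∂w = x = 0
∂L/∂w = -8 × 0 = 0

Claimed value: 1
Incorrect: The correct gradient is 0.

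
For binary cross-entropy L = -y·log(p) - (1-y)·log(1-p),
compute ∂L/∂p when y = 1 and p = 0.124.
∂L/∂p = -8.065

∂L/∂p = -y/p + (1-y)/(1-p) = -1/0.124 + 0 = -8.065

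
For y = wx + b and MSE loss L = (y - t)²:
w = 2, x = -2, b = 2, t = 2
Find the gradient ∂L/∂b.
∂L/∂b = -8

y = wx + b = (2)(-2) + 2 = -2
∂L/∂y = 2(y - t) = 2(-2 - 2) = -8
∂y/∂b = 1
∂L/∂b = ∂L/∂y · ∂y/∂b = -8 × 1 = -8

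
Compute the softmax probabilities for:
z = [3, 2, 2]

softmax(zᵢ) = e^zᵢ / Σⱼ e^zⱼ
p = [0.5761, 0.2119, 0.2119]

exp(z) = [20.09, 7.389, 7.389]
Sum = 34.86
p = [0.5761, 0.2119, 0.2119]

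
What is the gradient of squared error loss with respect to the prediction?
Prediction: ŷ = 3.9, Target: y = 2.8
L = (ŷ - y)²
∂L/∂ŷ = 2.2

∂L/∂ŷ = 2(ŷ - y) = 2(3.9 - 2.8) = 2(1.1) = 2.2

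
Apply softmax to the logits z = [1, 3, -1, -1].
p = [0.1155, 0.8533, 0.0156, 0.0156]

exp(z) = [2.718, 20.09, 0.3679, 0.3679]
Sum = 23.54
p = [0.1155, 0.8533, 0.0156, 0.0156]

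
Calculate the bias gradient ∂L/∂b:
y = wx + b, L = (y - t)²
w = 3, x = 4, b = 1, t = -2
∂L/∂b = 30

y = wx + b = (3)(4) + 1 = 13
∂L/∂y = 2(y - t) = 2(13 - -2) = 30
∂y/∂b = 1
∂L/∂b = ∂L/∂y · ∂y/∂b = 30 × 1 = 30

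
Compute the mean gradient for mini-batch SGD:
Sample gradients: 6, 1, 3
Average gradient = 3.333

Average = (1/3)(6 + 1 + 3) = 10/3 = 3.333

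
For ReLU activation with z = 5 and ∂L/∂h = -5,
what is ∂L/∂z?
∂L/∂z = -5

h = ReLU(5) = 5
Since z > 0: ∂h/∂z = 1
∂L/∂z = ∂L/∂h · ∂h/∂z = -5 × 1 = -5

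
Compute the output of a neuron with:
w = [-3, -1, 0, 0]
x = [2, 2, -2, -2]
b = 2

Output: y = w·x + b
y = -6

y = (-3)(2) + (-1)(2) + (0)(-2) + (0)(-2) + 2 = -6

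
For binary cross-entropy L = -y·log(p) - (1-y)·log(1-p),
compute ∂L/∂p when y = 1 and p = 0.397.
∂L/∂p = -2.519

∂L/∂p = -y/p + (1-y)/(1-p) = -1/0.397 + 0 = -2.519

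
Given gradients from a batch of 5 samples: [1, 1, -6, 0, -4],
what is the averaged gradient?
Average gradient = -1.6

Average = (1/5)(1 + 1 + -6 + 0 + -4) = -8/5 = -1.6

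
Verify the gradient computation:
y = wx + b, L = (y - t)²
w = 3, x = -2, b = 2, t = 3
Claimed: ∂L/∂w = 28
Correct

y = (3)(-2) + 2 = -4
∂L/∂y = 2(y - t) = 2(-4 - 3) = -14
∂y/∂w = x = -2
∂L/∂w = -14 × -2 = 28

Claimed value: 28
Correct: The correct gradient is 28.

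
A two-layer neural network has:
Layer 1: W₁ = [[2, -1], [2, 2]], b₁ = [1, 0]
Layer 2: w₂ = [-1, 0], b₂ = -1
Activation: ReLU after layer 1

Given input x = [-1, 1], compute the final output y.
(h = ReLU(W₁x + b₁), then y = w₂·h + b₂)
y = -1

Layer 1 pre-activation: z₁ = [-2, 0]
After ReLU: h = [0, 0]
Layer 2 output: y = -1×0 + 0×0 + -1 = -1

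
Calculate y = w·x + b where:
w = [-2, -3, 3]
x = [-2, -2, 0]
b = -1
y = 9

y = (-2)(-2) + (-3)(-2) + (3)(0) + -1 = 9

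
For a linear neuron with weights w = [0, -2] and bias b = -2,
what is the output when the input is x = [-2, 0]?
y = -2

y = (0)(-2) + (-2)(0) + -2 = -2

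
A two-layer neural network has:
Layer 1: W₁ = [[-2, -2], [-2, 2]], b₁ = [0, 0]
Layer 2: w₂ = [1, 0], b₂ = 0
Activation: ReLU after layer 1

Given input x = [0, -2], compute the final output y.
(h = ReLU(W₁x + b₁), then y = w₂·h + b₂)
y = 4

Layer 1 pre-activation: z₁ = [4, -4]
After ReLU: h = [4, 0]
Layer 2 output: y = 1×4 + 0×0 + 0 = 4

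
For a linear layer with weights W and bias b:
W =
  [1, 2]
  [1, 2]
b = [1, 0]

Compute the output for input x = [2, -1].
y = [1, 0]

Wx = [1×2 + 2×-1, 1×2 + 2×-1]
   = [0, 0]
y = Wx + b = [0 + 1, 0 + 0] = [1, 0]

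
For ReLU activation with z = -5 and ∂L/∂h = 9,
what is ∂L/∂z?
∂L/∂z = 0

h = ReLU(-5) = 0
Since z < 0: ∂h/∂z = 0
∂L/∂z = ∂L/∂h · ∂h/∂z = 9 × 0 = 0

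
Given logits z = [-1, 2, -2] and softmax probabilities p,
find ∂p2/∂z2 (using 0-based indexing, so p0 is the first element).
∂p2/∂z2 = 0.01685

p = softmax(z) = [0.04661, 0.9362, 0.01715]
p2 = 0.01715

∂p2/∂z2 = p2(1 - p2) = 0.01715 × (1 - 0.01715) = 0.01685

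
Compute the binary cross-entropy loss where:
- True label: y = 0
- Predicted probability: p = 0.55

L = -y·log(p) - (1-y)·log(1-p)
L = 0.7985

L = -0·log(0.55) - 1·log(0.45) = -log(0.45) = 0.7985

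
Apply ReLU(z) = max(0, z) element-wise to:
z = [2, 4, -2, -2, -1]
h = [2, 4, 0, 0, 0]

ReLU applied element-wise: max(0,2)=2, max(0,4)=4, max(0,-2)=0, max(0,-2)=0, max(0,-1)=0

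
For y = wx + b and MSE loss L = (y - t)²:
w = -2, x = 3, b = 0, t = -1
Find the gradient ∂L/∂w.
∂L/∂w = -30

y = wx + b = (-2)(3) + 0 = -6
∂L/∂y = 2(y - t) = 2(-6 - -1) = -10
∂y/∂w = x = 3
∂L/∂w = ∂L/∂y · ∂y/∂w = -10 × 3 = -30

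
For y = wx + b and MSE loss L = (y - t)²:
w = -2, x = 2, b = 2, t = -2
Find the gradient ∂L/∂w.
∂L/∂w = 0

y = wx + b = (-2)(2) + 2 = -2
∂L/∂y = 2(y - t) = 2(-2 - -2) = 0
∂y/∂w = x = 2
∂L/∂w = ∂L/∂y · ∂y/∂w = 0 × 2 = 0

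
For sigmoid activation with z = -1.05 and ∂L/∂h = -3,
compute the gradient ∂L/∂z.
∂L/∂z = -0.5761

σ(-1.05) = 0.2592
σ'(-1.05) = σ(-1.05)(1 - σ(-1.05)) = 0.2592 × 0.7408 = 0.192
∂L/∂z = ∂L/∂h · σ'(z) = -3 × 0.192 = -0.5761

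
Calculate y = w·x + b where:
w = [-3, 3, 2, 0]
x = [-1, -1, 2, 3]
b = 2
y = 6

y = (-3)(-1) + (3)(-1) + (2)(2) + (0)(3) + 2 = 6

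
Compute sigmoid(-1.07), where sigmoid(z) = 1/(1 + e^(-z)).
0.2554

sigmoid(-1.07) = 1/(1 + e^(1.07)) = 1/(1 + 2.915) = 0.2554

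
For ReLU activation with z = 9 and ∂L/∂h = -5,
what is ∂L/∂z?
∂L/∂z = -5

h = ReLU(9) = 9
Since z > 0: ∂h/∂z = 1
∂L/∂z = ∂L/∂h · ∂h/∂z = -5 × 1 = -5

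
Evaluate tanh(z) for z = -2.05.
-0.9674

tanh(-2.05) = (e^(-2.05) - e^(2.05))/(e^(-2.05) + e^(2.05)) = -0.9674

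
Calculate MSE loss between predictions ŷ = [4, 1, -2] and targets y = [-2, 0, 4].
MSE = 24.33

MSE = (1/3)((4--2)² + (1-0)² + (-2-4)²) = (1/3)(36 + 1 + 36) = 24.33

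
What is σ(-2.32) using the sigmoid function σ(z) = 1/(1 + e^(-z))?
0.08948

sigmoid(-2.32) = 1/(1 + e^(2.32)) = 1/(1 + 10.18) = 0.08948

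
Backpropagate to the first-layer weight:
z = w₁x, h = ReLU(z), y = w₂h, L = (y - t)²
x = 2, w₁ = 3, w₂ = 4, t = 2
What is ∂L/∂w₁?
∂L/∂w₁ = 352

Forward pass:
z = w₁x = 3×2 = 6
h = ReLU(6) = 6
y = w₂h = 4×6 = 24

Backward pass:
∂L/∂y = 2(y - t) = 2(24 - 2) = 44
∂y/∂h = w₂ = 4
∂h/∂z = 1 (ReLU derivative)
∂z/∂w₁ = x = 2

∂L/∂w₁ = 44 × 4 × 1 × 2 = 352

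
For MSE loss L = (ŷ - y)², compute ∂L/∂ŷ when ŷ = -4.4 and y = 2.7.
∂L/∂ŷ = -14.2

∂L/∂ŷ = 2(ŷ - y) = 2(-4.4 - 2.7) = 2(-7.1) = -14.2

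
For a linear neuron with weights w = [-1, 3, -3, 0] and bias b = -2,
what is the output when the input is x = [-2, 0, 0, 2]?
y = 0

y = (-1)(-2) + (3)(0) + (-3)(0) + (0)(2) + -2 = 0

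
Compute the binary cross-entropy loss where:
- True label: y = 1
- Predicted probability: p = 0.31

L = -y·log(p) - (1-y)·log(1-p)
L = 1.171

L = -1·log(0.31) - 0·log(0.69) = -log(0.31) = 1.171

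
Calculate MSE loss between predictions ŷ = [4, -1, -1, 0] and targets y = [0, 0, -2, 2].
MSE = 5.5

MSE = (1/4)((4-0)² + (-1-0)² + (-1--2)² + (0-2)²) = (1/4)(16 + 1 + 1 + 4) = 5.5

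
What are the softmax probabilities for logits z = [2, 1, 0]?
p = [0.6652, 0.2447, 0.09]

exp(z) = [7.389, 2.718, 1]
Sum = 11.11
p = [0.6652, 0.2447, 0.09]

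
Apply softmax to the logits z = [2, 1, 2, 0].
p = [0.3995, 0.147, 0.3995, 0.0541]

exp(z) = [7.389, 2.718, 7.389, 1]
Sum = 18.5
p = [0.3995, 0.147, 0.3995, 0.0541]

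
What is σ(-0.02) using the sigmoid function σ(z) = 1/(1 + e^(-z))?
0.495

sigmoid(-0.02) = 1/(1 + e^(0.02)) = 1/(1 + 1.02) = 0.495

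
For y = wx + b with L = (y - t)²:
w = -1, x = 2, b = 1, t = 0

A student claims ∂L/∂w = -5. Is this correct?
Incorrect

y = (-1)(2) + 1 = -1
∂L/∂y = 2(y - t) = 2(-1 - 0) = -2
∂y/∂w = x = 2
∂L/∂w = -2 × 2 = -4

Claimed value: -5
Incorrect: The correct gradient is -4.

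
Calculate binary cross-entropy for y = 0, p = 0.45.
L = 0.5978

L = -0·log(0.45) - 1·log(0.55) = -log(0.55) = 0.5978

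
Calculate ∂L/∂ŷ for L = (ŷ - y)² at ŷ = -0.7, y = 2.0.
∂L/∂ŷ = -5.4

∂L/∂ŷ = 2(ŷ - y) = 2(-0.7 - 2.0) = 2(-2.7) = -5.4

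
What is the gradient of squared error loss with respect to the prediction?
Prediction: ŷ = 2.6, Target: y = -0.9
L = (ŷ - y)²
∂L/∂ŷ = 7.0

∂L/∂ŷ = 2(ŷ - y) = 2(2.6 - -0.9) = 2(3.5) = 7.0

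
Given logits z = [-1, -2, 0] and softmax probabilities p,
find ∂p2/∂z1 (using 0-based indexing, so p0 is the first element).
∂p2/∂z1 = -0.05989

p = softmax(z) = [0.2447, 0.09003, 0.6652]
p2 = 0.6652, p1 = 0.09003

∂p2/∂z1 = -p2 × p1 = -0.6652 × 0.09003 = -0.05989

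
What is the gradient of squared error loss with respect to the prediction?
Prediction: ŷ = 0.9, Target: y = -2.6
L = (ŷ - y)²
∂L/∂ŷ = 7.0

∂L/∂ŷ = 2(ŷ - y) = 2(0.9 - -2.6) = 2(3.5) = 7.0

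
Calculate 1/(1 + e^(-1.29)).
0.7841

sigmoid(1.29) = 1/(1 + e^(-1.29)) = 1/(1 + 0.2753) = 0.7841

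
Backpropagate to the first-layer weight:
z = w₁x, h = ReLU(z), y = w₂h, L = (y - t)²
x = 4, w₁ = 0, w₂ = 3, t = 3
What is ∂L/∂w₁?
∂L/∂w₁ = 0

Forward pass:
z = w₁x = 0×4 = 0
h = ReLU(0) = 0
y = w₂h = 3×0 = 0

Backward pass:
∂L/∂y = 2(y - t) = 2(0 - 3) = -6
∂y/∂h = w₂ = 3
∂h/∂z = 0 (ReLU derivative)
∂z/∂w₁ = x = 4

∂L/∂w₁ = -6 × 3 × 0 × 4 = 0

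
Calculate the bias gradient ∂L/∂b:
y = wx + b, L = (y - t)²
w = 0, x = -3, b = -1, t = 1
∂L/∂b = -4

y = wx + b = (0)(-3) + -1 = -1
∂L/∂y = 2(y - t) = 2(-1 - 1) = -4
∂y/∂b = 1
∂L/∂b = ∂L/∂y · ∂y/∂b = -4 × 1 = -4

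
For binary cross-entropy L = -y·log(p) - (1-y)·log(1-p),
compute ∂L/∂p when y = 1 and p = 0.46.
∂L/∂p = -2.174

∂L/∂p = -y/p + (1-y)/(1-p) = -1/0.46 + 0 = -2.174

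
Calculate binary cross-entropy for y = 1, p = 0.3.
L = 1.204

L = -1·log(0.3) - 0·log(0.7) = -log(0.3) = 1.204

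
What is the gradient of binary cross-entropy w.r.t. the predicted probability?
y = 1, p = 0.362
∂L/∂p = -2.762

∂L/∂p = -y/p + (1-y)/(1-p) = -1/0.362 + 0 = -2.762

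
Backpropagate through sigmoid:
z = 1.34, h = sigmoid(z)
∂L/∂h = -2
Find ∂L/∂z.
∂L/∂z = -0.3289

σ(1.34) = 0.7925
σ'(1.34) = σ(1.34)(1 - σ(1.34)) = 0.7925 × 0.2075 = 0.1644
∂L/∂z = ∂L/∂h · σ'(z) = -2 × 0.1644 = -0.3289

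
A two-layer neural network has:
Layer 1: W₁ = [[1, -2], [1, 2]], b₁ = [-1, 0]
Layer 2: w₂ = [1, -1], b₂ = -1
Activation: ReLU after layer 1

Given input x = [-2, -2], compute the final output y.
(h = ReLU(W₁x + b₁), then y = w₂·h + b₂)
y = 0

Layer 1 pre-activation: z₁ = [1, -6]
After ReLU: h = [1, 0]
Layer 2 output: y = 1×1 + -1×0 + -1 = 0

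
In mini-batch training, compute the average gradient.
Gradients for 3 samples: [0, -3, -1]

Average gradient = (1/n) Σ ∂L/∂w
Average gradient = -1.333

Average = (1/3)(0 + -3 + -1) = -4/3 = -1.333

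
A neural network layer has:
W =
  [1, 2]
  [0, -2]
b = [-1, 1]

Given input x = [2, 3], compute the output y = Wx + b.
y = [7, -5]

Wx = [1×2 + 2×3, 0×2 + -2×3]
   = [8, -6]
y = Wx + b = [8 + -1, -6 + 1] = [7, -5]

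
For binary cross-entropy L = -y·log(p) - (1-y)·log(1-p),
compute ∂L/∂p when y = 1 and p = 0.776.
∂L/∂p = -1.289

∂L/∂p = -y/p + (1-y)/(1-p) = -1/0.776 + 0 = -1.289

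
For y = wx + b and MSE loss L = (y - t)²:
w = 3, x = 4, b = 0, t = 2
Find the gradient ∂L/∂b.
∂L/∂b = 20

y = wx + b = (3)(4) + 0 = 12
∂L/∂y = 2(y - t) = 2(12 - 2) = 20
∂y/∂b = 1
∂L/∂b = ∂L/∂y · ∂y/∂b = 20 × 1 = 20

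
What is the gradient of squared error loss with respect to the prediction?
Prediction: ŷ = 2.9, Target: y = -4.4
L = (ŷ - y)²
∂L/∂ŷ = 14.6

∂L/∂ŷ = 2(ŷ - y) = 2(2.9 - -4.4) = 2(7.3) = 14.6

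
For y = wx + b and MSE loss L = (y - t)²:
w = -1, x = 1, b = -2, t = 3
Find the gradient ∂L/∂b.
∂L/∂b = -12

y = wx + b = (-1)(1) + -2 = -3
∂L/∂y = 2(y - t) = 2(-3 - 3) = -12
∂y/∂b = 1
∂L/∂b = ∂L/∂y · ∂y/∂b = -12 × 1 = -12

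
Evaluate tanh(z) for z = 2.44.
0.9849

tanh(2.44) = (e^(2.44) - e^(-2.44))/(e^(2.44) + e^(-2.44)) = 0.9849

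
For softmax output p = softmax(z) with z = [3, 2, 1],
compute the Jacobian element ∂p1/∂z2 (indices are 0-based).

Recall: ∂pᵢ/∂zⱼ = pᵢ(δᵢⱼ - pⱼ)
∂p1/∂z2 = -0.02203

p = softmax(z) = [0.6652, 0.2447, 0.09003]
p1 = 0.2447, p2 = 0.09003

∂p1/∂z2 = -p1 × p2 = -0.2447 × 0.09003 = -0.02203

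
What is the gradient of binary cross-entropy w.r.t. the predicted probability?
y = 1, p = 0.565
∂L/∂p = -1.77

∂L/∂p = -y/p + (1-y)/(1-p) = -1/0.565 + 0 = -1.77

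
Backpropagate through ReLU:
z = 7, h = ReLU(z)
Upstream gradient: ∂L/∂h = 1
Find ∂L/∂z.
∂L/∂z = 1

h = ReLU(7) = 7
Since z > 0: ∂h/∂z = 1
∂L/∂z = ∂L/∂h · ∂h/∂z = 1 × 1 = 1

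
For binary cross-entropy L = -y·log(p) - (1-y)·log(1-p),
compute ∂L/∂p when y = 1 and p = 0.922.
∂L/∂p = -1.085

∂L/∂p = -y/p + (1-y)/(1-p) = -1/0.922 + 0 = -1.085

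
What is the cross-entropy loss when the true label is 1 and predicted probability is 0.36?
L = 1.022

L = -1·log(0.36) - 0·log(0.64) = -log(0.36) = 1.022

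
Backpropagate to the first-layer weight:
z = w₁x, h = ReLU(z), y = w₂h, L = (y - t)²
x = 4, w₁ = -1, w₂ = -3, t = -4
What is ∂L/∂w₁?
∂L/∂w₁ = 0

Forward pass:
z = w₁x = -1×4 = -4
h = ReLU(-4) = 0
y = w₂h = -3×0 = 0

Backward pass:
∂L/∂y = 2(y - t) = 2(0 - -4) = 8
∂y/∂h = w₂ = -3
∂h/∂z = 0 (ReLU derivative)
∂z/∂w₁ = x = 4

∂L/∂w₁ = 8 × -3 × 0 × 4 = 0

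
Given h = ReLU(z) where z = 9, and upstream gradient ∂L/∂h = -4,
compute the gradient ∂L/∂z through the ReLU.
∂L/∂z = -4

h = ReLU(9) = 9
Since z > 0: ∂h/∂z = 1
∂L/∂z = ∂L/∂h · ∂h/∂z = -4 × 1 = -4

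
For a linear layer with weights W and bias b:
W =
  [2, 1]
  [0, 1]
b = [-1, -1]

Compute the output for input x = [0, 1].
y = [0, 0]

Wx = [2×0 + 1×1, 0×0 + 1×1]
   = [1, 1]
y = Wx + b = [1 + -1, 1 + -1] = [0, 0]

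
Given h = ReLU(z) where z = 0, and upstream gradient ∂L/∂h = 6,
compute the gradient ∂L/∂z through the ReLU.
∂L/∂z = 0

h = ReLU(0) = 0
At z = 0: ∂h/∂z = 0 (by convention)
∂L/∂z = ∂L/∂h · ∂h/∂z = 6 × 0 = 0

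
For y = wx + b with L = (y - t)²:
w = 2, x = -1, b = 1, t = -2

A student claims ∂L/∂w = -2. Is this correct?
Correct

y = (2)(-1) + 1 = -1
∂L/∂y = 2(y - t) = 2(-1 - -2) = 2
∂y/∂w = x = -1
∂L/∂w = 2 × -1 = -2

Claimed value: -2
Correct: The correct gradient is -2.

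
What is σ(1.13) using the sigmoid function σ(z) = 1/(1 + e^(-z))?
0.7558

sigmoid(1.13) = 1/(1 + e^(-1.13)) = 1/(1 + 0.323) = 0.7558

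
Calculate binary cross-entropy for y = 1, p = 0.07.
L = 2.659

L = -1·log(0.07) - 0·log(0.93) = -log(0.07) = 2.659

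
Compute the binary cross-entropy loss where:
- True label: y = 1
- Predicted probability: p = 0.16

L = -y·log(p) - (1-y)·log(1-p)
L = 1.833

L = -1·log(0.16) - 0·log(0.84) = -log(0.16) = 1.833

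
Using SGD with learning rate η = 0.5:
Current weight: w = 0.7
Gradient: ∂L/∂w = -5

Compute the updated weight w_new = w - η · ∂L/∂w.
w_new = 3.2

w_new = w - η·∂L/∂w = 0.7 - 0.5×(-5) = 0.7 - (-2.5) = 3.2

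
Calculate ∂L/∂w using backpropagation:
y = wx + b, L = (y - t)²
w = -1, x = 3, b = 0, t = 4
∂L/∂w = -42

y = wx + b = (-1)(3) + 0 = -3
∂L/∂y = 2(y - t) = 2(-3 - 4) = -14
∂y/∂w = x = 3
∂L/∂w = ∂L/∂y · ∂y/∂w = -14 × 3 = -42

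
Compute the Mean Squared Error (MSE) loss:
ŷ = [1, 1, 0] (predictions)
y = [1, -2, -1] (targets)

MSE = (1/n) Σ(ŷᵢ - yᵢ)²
MSE = 3.333

MSE = (1/3)((1-1)² + (1--2)² + (0--1)²) = (1/3)(0 + 9 + 1) = 3.333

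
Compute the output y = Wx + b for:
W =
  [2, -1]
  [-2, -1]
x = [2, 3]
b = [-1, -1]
y = [0, -8]

Wx = [2×2 + -1×3, -2×2 + -1×3]
   = [1, -7]
y = Wx + b = [1 + -1, -7 + -1] = [0, -8]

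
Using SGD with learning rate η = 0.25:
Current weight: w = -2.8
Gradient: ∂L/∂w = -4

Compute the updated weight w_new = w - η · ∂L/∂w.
w_new = -1.8

w_new = w - η·∂L/∂w = -2.8 - 0.25×(-4) = -2.8 - (-1) = -1.8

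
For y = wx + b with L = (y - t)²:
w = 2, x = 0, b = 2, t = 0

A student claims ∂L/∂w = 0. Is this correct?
Correct

y = (2)(0) + 2 = 2
∂L/∂y = 2(y - t) = 2(2 - 0) = 4
∂y/∂w = x = 0
∂L/∂w = 4 × 0 = 0

Claimed value: 0
Correct: The correct gradient is 0.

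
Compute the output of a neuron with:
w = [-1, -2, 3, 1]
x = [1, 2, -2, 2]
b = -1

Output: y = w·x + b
y = -10

y = (-1)(1) + (-2)(2) + (3)(-2) + (1)(2) + -1 = -10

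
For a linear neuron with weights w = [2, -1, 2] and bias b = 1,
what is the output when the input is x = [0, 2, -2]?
y = -5

y = (2)(0) + (-1)(2) + (2)(-2) + 1 = -5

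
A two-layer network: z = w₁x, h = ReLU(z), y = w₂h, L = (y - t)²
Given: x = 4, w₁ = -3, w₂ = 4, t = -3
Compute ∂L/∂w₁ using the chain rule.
∂L/∂w₁ = 0

Forward pass:
z = w₁x = -3×4 = -12
h = ReLU(-12) = 0
y = w₂h = 4×0 = 0

Backward pass:
∂L/∂y = 2(y - t) = 2(0 - -3) = 6
∂y/∂h = w₂ = 4
∂h/∂z = 0 (ReLU derivative)
∂z/∂w₁ = x = 4

∂L/∂w₁ = 6 × 4 × 0 × 4 = 0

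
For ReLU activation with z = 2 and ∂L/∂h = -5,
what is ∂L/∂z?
∂L/∂z = -5

h = ReLU(2) = 2
Since z > 0: ∂h/∂z = 1
∂L/∂z = ∂L/∂h · ∂h/∂z = -5 × 1 = -5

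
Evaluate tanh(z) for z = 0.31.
0.3004

tanh(0.31) = (e^(0.31) - e^(-0.31))/(e^(0.31) + e^(-0.31)) = 0.3004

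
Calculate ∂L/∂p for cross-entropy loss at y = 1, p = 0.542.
∂L/∂p = -1.845

∂L/∂p = -y/p + (1-y)/(1-p) = -1/0.542 + 0 = -1.845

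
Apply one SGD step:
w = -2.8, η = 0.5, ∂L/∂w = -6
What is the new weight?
w_new = 0.2

w_new = w - η·∂L/∂w = -2.8 - 0.5×(-6) = -2.8 - (-3) = 0.2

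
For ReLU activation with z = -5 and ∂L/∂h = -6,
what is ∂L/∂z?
∂L/∂z = 0

h = ReLU(-5) = 0
Since z < 0: ∂h/∂z = 0
∂L/∂z = ∂L/∂h · ∂h/∂z = -6 × 0 = 0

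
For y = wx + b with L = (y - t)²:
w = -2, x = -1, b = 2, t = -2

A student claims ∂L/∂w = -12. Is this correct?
Correct

y = (-2)(-1) + 2 = 4
∂L/∂y = 2(y - t) = 2(4 - -2) = 12
∂y/∂w = x = -1
∂L/∂w = 12 × -1 = -12

Claimed value: -12
Correct: The correct gradient is -12.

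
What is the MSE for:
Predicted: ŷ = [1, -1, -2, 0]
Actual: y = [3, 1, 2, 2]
MSE = 7

MSE = (1/4)((1-3)² + (-1-1)² + (-2-2)² + (0-2)²) = (1/4)(4 + 4 + 16 + 4) = 7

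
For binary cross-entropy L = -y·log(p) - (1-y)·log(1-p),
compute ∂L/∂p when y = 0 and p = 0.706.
∂L/∂p = 3.401

∂L/∂p = -y/p + (1-y)/(1-p) = 0 + 1/0.294 = 3.401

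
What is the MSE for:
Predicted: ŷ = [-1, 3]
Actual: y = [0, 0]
MSE = 5

MSE = (1/2)((-1-0)² + (3-0)²) = (1/2)(1 + 9) = 5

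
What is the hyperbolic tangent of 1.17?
0.8243

tanh(1.17) = (e^(1.17) - e^(-1.17))/(e^(1.17) + e^(-1.17)) = 0.8243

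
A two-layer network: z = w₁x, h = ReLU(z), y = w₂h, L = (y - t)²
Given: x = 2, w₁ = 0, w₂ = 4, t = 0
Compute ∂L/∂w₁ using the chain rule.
∂L/∂w₁ = 0

Forward pass:
z = w₁x = 0×2 = 0
h = ReLU(0) = 0
y = w₂h = 4×0 = 0

Backward pass:
∂L/∂y = 2(y - t) = 2(0 - 0) = 0
∂y/∂h = w₂ = 4
∂h/∂z = 0 (ReLU derivative)
∂z/∂w₁ = x = 2

∂L/∂w₁ = 0 × 4 × 0 × 2 = 0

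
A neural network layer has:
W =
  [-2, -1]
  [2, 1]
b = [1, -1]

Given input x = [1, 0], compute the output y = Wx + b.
y = [-1, 1]

Wx = [-2×1 + -1×0, 2×1 + 1×0]
   = [-2, 2]
y = Wx + b = [-2 + 1, 2 + -1] = [-1, 1]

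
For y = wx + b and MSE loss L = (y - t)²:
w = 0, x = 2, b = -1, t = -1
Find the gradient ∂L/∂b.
∂L/∂b = 0

y = wx + b = (0)(2) + -1 = -1
∂L/∂y = 2(y - t) = 2(-1 - -1) = 0
∂y/∂b = 1
∂L/∂b = ∂L/∂y · ∂y/∂b = 0 × 1 = 0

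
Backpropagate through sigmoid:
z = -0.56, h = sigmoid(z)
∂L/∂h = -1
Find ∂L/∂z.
∂L/∂z = -0.2314

σ(-0.56) = 0.3635
σ'(-0.56) = σ(-0.56)(1 - σ(-0.56)) = 0.3635 × 0.6365 = 0.2314
∂L/∂z = ∂L/∂h · σ'(z) = -1 × 0.2314 = -0.2314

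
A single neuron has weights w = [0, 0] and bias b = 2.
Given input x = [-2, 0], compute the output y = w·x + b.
y = 2

y = (0)(-2) + (0)(0) + 2 = 2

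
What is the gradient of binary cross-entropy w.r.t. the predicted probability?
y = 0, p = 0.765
∂L/∂p = 4.255

∂L/∂p = -y/p + (1-y)/(1-p) = 0 + 1/0.235 = 4.255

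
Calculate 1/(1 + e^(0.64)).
0.3452

sigmoid(-0.64) = 1/(1 + e^(0.64)) = 1/(1 + 1.896) = 0.3452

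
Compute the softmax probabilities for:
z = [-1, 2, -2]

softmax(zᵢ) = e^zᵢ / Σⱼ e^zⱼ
p = [0.0466, 0.9362, 0.0171]

exp(z) = [0.3679, 7.389, 0.1353]
Sum = 7.892
p = [0.0466, 0.9362, 0.0171]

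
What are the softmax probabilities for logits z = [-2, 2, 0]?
p = [0.0159, 0.8668, 0.1173]

exp(z) = [0.1353, 7.389, 1]
Sum = 8.524
p = [0.0159, 0.8668, 0.1173]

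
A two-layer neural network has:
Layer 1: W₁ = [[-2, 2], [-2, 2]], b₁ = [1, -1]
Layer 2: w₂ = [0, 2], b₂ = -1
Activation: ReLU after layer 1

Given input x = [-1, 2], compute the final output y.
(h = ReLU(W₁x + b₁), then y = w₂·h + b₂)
y = 9

Layer 1 pre-activation: z₁ = [7, 5]
After ReLU: h = [7, 5]
Layer 2 output: y = 0×7 + 2×5 + -1 = 9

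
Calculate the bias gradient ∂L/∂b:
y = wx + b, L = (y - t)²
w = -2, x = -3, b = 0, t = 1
∂L/∂b = 10

y = wx + b = (-2)(-3) + 0 = 6
∂L/∂y = 2(y - t) = 2(6 - 1) = 10
∂y/∂b = 1
∂L/∂b = ∂L/∂y · ∂y/∂b = 10 × 1 = 10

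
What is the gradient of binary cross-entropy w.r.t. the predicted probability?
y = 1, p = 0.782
∂L/∂p = -1.279

∂L/∂p = -y/p + (1-y)/(1-p) = -1/0.782 + 0 = -1.279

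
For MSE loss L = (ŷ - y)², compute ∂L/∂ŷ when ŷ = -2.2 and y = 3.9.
∂L/∂ŷ = -12.2

∂L/∂ŷ = 2(ŷ - y) = 2(-2.2 - 3.9) = 2(-6.1) = -12.2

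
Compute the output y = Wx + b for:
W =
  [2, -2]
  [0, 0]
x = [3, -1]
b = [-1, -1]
y = [7, -1]

Wx = [2×3 + -2×-1, 0×3 + 0×-1]
   = [8, 0]
y = Wx + b = [8 + -1, 0 + -1] = [7, -1]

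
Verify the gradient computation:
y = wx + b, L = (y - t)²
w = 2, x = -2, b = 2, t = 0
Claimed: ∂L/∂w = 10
Incorrect

y = (2)(-2) + 2 = -2
∂L/∂y = 2(y - t) = 2(-2 - 0) = -4
∂y/∂w = x = -2
∂L/∂w = -4 × -2 = 8

Claimed value: 10
Incorrect: The correct gradient is 8.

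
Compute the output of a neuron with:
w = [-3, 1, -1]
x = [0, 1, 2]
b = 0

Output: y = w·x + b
y = -1

y = (-3)(0) + (1)(1) + (-1)(2) + 0 = -1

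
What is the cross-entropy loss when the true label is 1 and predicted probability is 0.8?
L = 0.2231

L = -1·log(0.8) - 0·log(0.2) = -log(0.8) = 0.2231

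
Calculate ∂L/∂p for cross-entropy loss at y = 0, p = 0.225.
∂L/∂p = 1.29

∂L/∂p = -y/p + (1-y)/(1-p) = 0 + 1/0.775 = 1.29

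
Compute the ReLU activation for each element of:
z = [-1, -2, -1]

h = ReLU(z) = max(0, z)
h = [0, 0, 0]

ReLU applied element-wise: max(0,-1)=0, max(0,-2)=0, max(0,-1)=0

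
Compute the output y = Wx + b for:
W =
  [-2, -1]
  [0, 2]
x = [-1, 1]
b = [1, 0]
y = [2, 2]

Wx = [-2×-1 + -1×1, 0×-1 + 2×1]
   = [1, 2]
y = Wx + b = [1 + 1, 2 + 0] = [2, 2]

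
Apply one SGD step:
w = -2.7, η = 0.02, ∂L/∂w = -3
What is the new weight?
w_new = -2.64

w_new = w - η·∂L/∂w = -2.7 - 0.02×(-3) = -2.7 - (-0.06) = -2.64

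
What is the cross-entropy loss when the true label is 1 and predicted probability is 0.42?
L = 0.8675

L = -1·log(0.42) - 0·log(0.58) = -log(0.42) = 0.8675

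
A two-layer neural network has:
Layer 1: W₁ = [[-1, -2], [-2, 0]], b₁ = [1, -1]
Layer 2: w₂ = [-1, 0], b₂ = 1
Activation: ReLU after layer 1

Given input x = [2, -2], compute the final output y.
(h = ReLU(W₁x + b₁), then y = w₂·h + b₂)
y = -2

Layer 1 pre-activation: z₁ = [3, -5]
After ReLU: h = [3, 0]
Layer 2 output: y = -1×3 + 0×0 + 1 = -2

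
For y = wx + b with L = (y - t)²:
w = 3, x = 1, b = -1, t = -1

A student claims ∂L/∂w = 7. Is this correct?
Incorrect

y = (3)(1) + -1 = 2
∂L/∂y = 2(y - t) = 2(2 - -1) = 6
∂y/∂w = x = 1
∂L/∂w = 6 × 1 = 6

Claimed value: 7
Incorrect: The correct gradient is 6.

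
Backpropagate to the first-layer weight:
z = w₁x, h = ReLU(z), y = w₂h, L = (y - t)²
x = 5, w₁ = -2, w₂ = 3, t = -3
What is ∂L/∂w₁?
∂L/∂w₁ = 0

Forward pass:
z = w₁x = -2×5 = -10
h = ReLU(-10) = 0
y = w₂h = 3×0 = 0

Backward pass:
∂L/∂y = 2(y - t) = 2(0 - -3) = 6
∂y/∂h = w₂ = 3
∂h/∂z = 0 (ReLU derivative)
∂z/∂w₁ = x = 5

∂L/∂w₁ = 6 × 3 × 0 × 5 = 0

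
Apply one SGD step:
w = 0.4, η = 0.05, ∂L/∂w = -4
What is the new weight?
w_new = 0.6

w_new = w - η·∂L/∂w = 0.4 - 0.05×(-4) = 0.4 - (-0.2) = 0.6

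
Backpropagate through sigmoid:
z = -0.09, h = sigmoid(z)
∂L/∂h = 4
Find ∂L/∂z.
∂L/∂z = 0.998

σ(-0.09) = 0.4775
σ'(-0.09) = σ(-0.09)(1 - σ(-0.09)) = 0.4775 × 0.5225 = 0.2495
∂L/∂z = ∂L/∂h · σ'(z) = 4 × 0.2495 = 0.998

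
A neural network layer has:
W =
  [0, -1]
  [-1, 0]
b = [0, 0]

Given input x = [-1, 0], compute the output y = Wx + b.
y = [0, 1]

Wx = [0×-1 + -1×0, -1×-1 + 0×0]
   = [0, 1]
y = Wx + b = [0 + 0, 1 + 0] = [0, 1]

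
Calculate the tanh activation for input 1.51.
0.9069

tanh(1.51) = (e^(1.51) - e^(-1.51))/(e^(1.51) + e^(-1.51)) = 0.9069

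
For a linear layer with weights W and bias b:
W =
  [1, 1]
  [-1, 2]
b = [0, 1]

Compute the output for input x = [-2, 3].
y = [1, 9]

Wx = [1×-2 + 1×3, -1×-2 + 2×3]
   = [1, 8]
y = Wx + b = [1 + 0, 8 + 1] = [1, 9]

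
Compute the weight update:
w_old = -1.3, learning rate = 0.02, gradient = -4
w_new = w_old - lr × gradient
w_new = -1.22

w_new = w - η·∂L/∂w = -1.3 - 0.02×(-4) = -1.3 - (-0.08) = -1.22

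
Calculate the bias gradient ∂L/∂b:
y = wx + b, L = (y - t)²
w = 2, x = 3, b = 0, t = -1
∂L/∂b = 14

y = wx + b = (2)(3) + 0 = 6
∂L/∂y = 2(y - t) = 2(6 - -1) = 14
∂y/∂b = 1
∂L/∂b = ∂L/∂y · ∂y/∂b = 14 × 1 = 14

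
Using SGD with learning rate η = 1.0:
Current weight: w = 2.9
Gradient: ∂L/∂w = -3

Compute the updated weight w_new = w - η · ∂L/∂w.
w_new = 5.9

w_new = w - η·∂L/∂w = 2.9 - 1.0×(-3) = 2.9 - (-3) = 5.9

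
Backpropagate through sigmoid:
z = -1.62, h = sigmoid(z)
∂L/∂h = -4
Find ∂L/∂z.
∂L/∂z = -0.5516

σ(-1.62) = 0.1652
σ'(-1.62) = σ(-1.62)(1 - σ(-1.62)) = 0.1652 × 0.8348 = 0.1379
∂L/∂z = ∂L/∂h · σ'(z) = -4 × 0.1379 = -0.5516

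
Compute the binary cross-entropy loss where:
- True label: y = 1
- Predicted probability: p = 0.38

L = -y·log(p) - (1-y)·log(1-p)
L = 0.9676

L = -1·log(0.38) - 0·log(0.62) = -log(0.38) = 0.9676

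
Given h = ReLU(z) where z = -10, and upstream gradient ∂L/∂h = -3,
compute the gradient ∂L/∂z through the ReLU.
∂L/∂z = 0

h = ReLU(-10) = 0
Since z < 0: ∂h/∂z = 0
∂L/∂z = ∂L/∂h · ∂h/∂z = -3 × 0 = 0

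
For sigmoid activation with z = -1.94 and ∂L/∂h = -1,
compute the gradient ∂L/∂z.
∂L/∂z = -0.1099

σ(-1.94) = 0.1256
σ'(-1.94) = σ(-1.94)(1 - σ(-1.94)) = 0.1256 × 0.8744 = 0.1099
∂L/∂z = ∂L/∂h · σ'(z) = -1 × 0.1099 = -0.1099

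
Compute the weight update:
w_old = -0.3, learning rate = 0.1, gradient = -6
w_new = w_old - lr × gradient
w_new = 0.3

w_new = w - η·∂L/∂w = -0.3 - 0.1×(-6) = -0.3 - (-0.6) = 0.3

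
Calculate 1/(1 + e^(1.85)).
0.1359

sigmoid(-1.85) = 1/(1 + e^(1.85)) = 1/(1 + 6.36) = 0.1359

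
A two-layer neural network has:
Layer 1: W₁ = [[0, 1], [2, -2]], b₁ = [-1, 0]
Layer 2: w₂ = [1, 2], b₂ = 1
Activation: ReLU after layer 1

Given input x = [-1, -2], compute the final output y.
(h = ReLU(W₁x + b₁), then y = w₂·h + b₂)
y = 5

Layer 1 pre-activation: z₁ = [-3, 2]
After ReLU: h = [0, 2]
Layer 2 output: y = 1×0 + 2×2 + 1 = 5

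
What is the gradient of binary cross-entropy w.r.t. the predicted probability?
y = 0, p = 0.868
∂L/∂p = 7.576

∂L/∂p = -y/p + (1-y)/(1-p) = 0 + 1/0.132 = 7.576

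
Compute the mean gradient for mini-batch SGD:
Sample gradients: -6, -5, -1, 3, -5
Average gradient = -2.8

Average = (1/5)(-6 + -5 + -1 + 3 + -5) = -14/5 = -2.8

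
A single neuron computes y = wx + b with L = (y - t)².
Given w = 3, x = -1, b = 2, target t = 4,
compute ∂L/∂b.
∂L/∂b = -10

y = wx + b = (3)(-1) + 2 = -1
∂L/∂y = 2(y - t) = 2(-1 - 4) = -10
∂y/∂b = 1
∂L/∂b = ∂L/∂y · ∂y/∂b = -10 × 1 = -10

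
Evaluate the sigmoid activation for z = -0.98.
0.2729

sigmoid(-0.98) = 1/(1 + e^(0.98)) = 1/(1 + 2.664) = 0.2729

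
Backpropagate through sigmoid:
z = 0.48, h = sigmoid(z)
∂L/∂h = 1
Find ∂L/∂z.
∂L/∂z = 0.2361

σ(0.48) = 0.6177
σ'(0.48) = σ(0.48)(1 - σ(0.48)) = 0.6177 × 0.3823 = 0.2361
∂L/∂z = ∂L/∂h · σ'(z) = 1 × 0.2361 = 0.2361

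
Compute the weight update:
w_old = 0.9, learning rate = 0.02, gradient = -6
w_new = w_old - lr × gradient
w_new = 1.02

w_new = w - η·∂L/∂w = 0.9 - 0.02×(-6) = 0.9 - (-0.12) = 1.02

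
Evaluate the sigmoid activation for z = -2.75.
0.06009

sigmoid(-2.75) = 1/(1 + e^(2.75)) = 1/(1 + 15.64) = 0.06009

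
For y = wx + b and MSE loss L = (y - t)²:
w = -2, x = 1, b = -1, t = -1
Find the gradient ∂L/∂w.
∂L/∂w = -4

y = wx + b = (-2)(1) + -1 = -3
∂L/∂y = 2(y - t) = 2(-3 - -1) = -4
∂y/∂w = x = 1
∂L/∂w = ∂L/∂y · ∂y/∂w = -4 × 1 = -4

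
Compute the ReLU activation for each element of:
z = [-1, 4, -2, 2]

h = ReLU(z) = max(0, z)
h = [0, 4, 0, 2]

ReLU applied element-wise: max(0,-1)=0, max(0,4)=4, max(0,-2)=0, max(0,2)=2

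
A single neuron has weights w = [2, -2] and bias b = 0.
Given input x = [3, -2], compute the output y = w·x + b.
y = 10

y = (2)(3) + (-2)(-2) + 0 = 10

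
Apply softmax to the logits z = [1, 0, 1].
p = [0.4223, 0.1554, 0.4223]

exp(z) = [2.718, 1, 2.718]
Sum = 6.437
p = [0.4223, 0.1554, 0.4223]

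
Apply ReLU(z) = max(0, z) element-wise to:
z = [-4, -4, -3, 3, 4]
h = [0, 0, 0, 3, 4]

ReLU applied element-wise: max(0,-4)=0, max(0,-4)=0, max(0,-3)=0, max(0,3)=3, max(0,4)=4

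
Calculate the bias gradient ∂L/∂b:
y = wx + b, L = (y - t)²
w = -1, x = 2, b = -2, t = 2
∂L/∂b = -12

y = wx + b = (-1)(2) + -2 = -4
∂L/∂y = 2(y - t) = 2(-4 - 2) = -12
∂y/∂b = 1
∂L/∂b = ∂L/∂y · ∂y/∂b = -12 × 1 = -12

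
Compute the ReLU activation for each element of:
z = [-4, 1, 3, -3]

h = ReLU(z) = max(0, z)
h = [0, 1, 3, 0]

ReLU applied element-wise: max(0,-4)=0, max(0,1)=1, max(0,3)=3, max(0,-3)=0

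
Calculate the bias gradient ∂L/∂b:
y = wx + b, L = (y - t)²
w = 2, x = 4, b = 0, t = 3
∂L/∂b = 10

y = wx + b = (2)(4) + 0 = 8
∂L/∂y = 2(y - t) = 2(8 - 3) = 10
∂y/∂b = 1
∂L/∂b = ∂L/∂y · ∂y/∂b = 10 × 1 = 10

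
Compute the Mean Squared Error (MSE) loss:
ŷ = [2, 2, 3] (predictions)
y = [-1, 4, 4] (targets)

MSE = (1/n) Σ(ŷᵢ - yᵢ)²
MSE = 4.667

MSE = (1/3)((2--1)² + (2-4)² + (3-4)²) = (1/3)(9 + 4 + 1) = 4.667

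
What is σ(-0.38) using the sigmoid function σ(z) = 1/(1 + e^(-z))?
0.4061

sigmoid(-0.38) = 1/(1 + e^(0.38)) = 1/(1 + 1.462) = 0.4061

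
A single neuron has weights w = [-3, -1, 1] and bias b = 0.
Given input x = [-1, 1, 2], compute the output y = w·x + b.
y = 4

y = (-3)(-1) + (-1)(1) + (1)(2) + 0 = 4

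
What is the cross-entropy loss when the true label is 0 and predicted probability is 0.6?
L = 0.9163

L = -0·log(0.6) - 1·log(0.4) = -log(0.4) = 0.9163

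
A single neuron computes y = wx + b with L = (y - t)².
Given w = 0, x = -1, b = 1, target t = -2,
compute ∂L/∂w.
∂L/∂w = -6

y = wx + b = (0)(-1) + 1 = 1
∂L/∂y = 2(y - t) = 2(1 - -2) = 6
∂y/∂w = x = -1
∂L/∂w = ∂L/∂y · ∂y/∂w = 6 × -1 = -6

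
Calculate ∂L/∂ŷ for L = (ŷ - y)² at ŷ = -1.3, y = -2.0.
∂L/∂ŷ = 1.4

∂L/∂ŷ = 2(ŷ - y) = 2(-1.3 - -2.0) = 2(0.7) = 1.4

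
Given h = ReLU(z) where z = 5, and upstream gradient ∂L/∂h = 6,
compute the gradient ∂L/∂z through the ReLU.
∂L/∂z = 6

h = ReLU(5) = 5
Since z > 0: ∂h/∂z = 1
∂L/∂z = ∂L/∂h · ∂h/∂z = 6 × 1 = 6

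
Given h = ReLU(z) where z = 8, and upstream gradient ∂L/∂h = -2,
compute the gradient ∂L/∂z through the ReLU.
∂L/∂z = -2

h = ReLU(8) = 8
Since z > 0: ∂h/∂z = 1
∂L/∂z = ∂L/∂h · ∂h/∂z = -2 × 1 = -2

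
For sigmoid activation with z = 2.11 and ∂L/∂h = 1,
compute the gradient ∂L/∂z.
∂L/∂z = 0.09644

σ(2.11) = 0.8919
σ'(2.11) = σ(2.11)(1 - σ(2.11)) = 0.8919 × 0.1081 = 0.09644
∂L/∂z = ∂L/∂h · σ'(z) = 1 × 0.09644 = 0.09644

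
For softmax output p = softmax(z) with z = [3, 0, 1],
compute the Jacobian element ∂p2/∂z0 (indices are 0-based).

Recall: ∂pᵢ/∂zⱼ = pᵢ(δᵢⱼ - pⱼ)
∂p2/∂z0 = -0.09636

p = softmax(z) = [0.8438, 0.04201, 0.1142]
p2 = 0.1142, p0 = 0.8438

∂p2/∂z0 = -p2 × p0 = -0.1142 × 0.8438 = -0.09636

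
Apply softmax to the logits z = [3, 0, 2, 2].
p = [0.5601, 0.0279, 0.206, 0.206]

exp(z) = [20.09, 1, 7.389, 7.389]
Sum = 35.86
p = [0.5601, 0.0279, 0.206, 0.206]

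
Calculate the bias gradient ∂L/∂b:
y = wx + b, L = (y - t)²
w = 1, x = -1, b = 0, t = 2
∂L/∂b = -6

y = wx + b = (1)(-1) + 0 = -1
∂L/∂y = 2(y - t) = 2(-1 - 2) = -6
∂y/∂b = 1
∂L/∂b = ∂L/∂y · ∂y/∂b = -6 × 1 = -6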